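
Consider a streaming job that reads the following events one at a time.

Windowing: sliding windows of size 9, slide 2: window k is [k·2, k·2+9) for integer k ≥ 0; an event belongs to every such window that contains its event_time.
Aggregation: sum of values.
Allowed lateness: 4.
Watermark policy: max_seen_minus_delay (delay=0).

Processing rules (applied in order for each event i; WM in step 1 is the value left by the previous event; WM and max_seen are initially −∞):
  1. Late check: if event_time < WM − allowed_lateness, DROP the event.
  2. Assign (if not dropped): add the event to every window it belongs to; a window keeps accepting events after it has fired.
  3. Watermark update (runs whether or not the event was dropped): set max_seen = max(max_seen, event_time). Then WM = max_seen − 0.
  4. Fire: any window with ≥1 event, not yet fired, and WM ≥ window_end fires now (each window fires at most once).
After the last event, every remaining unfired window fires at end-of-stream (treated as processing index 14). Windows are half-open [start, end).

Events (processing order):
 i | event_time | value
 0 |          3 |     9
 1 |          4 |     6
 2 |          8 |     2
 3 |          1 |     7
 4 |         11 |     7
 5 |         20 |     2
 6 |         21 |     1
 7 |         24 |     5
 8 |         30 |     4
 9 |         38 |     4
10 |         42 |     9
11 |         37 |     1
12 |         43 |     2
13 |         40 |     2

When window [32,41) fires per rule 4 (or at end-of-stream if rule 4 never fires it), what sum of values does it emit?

4

i=0 t=3 v=9: → [2,11),[0,9); WM=3
i=1 t=4 v=6: → [4,13),[2,11),[0,9); WM=4
i=2 t=8 v=2: → [8,17),[6,15),[4,13),[2,11),[0,9); WM=8
i=3 t=1 v=7: DROP (t<8-4); WM=8
i=4 t=11 v=7: → [10,19),[8,17),[6,15),[4,13); WM=11; [0,9) fires=17 [2,11) fires=17
i=5 t=20 v=2: → [20,29),[18,27),[16,25),[14,23),[12,21); WM=20; [4,13) fires=15 [6,15) fires=9 [8,17) fires=9 [10,19) fires=7
i=6 t=21 v=1: → [20,29),[18,27),[16,25),[14,23); WM=21; [12,21) fires=2
i=7 t=24 v=5: → [24,33),[22,31),[20,29),[18,27),[16,25); WM=24; [14,23) fires=3
i=8 t=30 v=4: → [30,39),[28,37),[26,35),[24,33),[22,31); WM=30; [16,25) fires=8 [18,27) fires=8 [20,29) fires=8
i=9 t=38 v=4: → [38,47),[36,45),[34,43),[32,41),[30,39); WM=38; [22,31) fires=9 [24,33) fires=9 [26,35) fires=4 [28,37) fires=4
i=10 t=42 v=9: → [42,51),[40,49),[38,47),[36,45),[34,43); WM=42; [30,39) fires=8 [32,41) fires=4
i=11 t=37 v=1: DROP (t<42-4); WM=42
i=12 t=43 v=2: → [42,51),[40,49),[38,47),[36,45); WM=43; [34,43) fires=13
i=13 t=40 v=2: → [40,49),[38,47),[36,45),[34,43),[32,41); WM=43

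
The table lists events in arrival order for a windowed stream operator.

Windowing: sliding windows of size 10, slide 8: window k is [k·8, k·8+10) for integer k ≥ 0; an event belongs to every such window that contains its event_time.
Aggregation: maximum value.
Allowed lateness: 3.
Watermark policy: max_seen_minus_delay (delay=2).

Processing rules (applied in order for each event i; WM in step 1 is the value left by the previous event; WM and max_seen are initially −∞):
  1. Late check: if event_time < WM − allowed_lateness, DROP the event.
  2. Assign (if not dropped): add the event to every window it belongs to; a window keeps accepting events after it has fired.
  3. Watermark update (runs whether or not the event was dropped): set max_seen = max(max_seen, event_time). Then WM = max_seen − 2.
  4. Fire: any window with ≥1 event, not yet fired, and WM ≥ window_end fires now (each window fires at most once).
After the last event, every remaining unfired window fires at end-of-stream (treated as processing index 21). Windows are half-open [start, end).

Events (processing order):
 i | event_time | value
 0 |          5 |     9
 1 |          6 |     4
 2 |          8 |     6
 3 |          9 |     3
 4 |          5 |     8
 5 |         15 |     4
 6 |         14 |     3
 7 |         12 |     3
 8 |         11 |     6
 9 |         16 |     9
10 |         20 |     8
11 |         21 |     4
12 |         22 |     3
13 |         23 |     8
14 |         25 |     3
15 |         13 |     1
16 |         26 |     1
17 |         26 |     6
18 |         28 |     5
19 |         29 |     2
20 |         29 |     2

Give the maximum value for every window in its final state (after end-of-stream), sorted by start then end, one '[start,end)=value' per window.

i=0 t=5 v=9: → [0,10); WM=3
i=1 t=6 v=4: → [0,10); WM=4
i=2 t=8 v=6: → [8,18),[0,10); WM=6
i=3 t=9 v=3: → [8,18),[0,10); WM=7
i=4 t=5 v=8: → [0,10); WM=7
i=5 t=15 v=4: → [8,18); WM=13; [0,10) fires=9
i=6 t=14 v=3: → [8,18); WM=13
i=7 t=12 v=3: → [8,18); WM=13
i=8 t=11 v=6: → [8,18); WM=13
i=9 t=16 v=9: → [16,26),[8,18); WM=14
i=10 t=20 v=8: → [16,26); WM=18; [8,18) fires=9
i=11 t=21 v=4: → [16,26); WM=19
i=12 t=22 v=3: → [16,26); WM=20
i=13 t=23 v=8: → [16,26); WM=21
i=14 t=25 v=3: → [24,34),[16,26); WM=23
i=15 t=13 v=1: DROP (t<23-3); WM=23
i=16 t=26 v=1: → [24,34); WM=24
i=17 t=26 v=6: → [24,34); WM=24
i=18 t=28 v=5: → [24,34); WM=26; [16,26) fires=9
i=19 t=29 v=2: → [24,34); WM=27
i=20 t=29 v=2: → [24,34); WM=27

[0,10)=9 [8,18)=9 [16,26)=9 [24,34)=6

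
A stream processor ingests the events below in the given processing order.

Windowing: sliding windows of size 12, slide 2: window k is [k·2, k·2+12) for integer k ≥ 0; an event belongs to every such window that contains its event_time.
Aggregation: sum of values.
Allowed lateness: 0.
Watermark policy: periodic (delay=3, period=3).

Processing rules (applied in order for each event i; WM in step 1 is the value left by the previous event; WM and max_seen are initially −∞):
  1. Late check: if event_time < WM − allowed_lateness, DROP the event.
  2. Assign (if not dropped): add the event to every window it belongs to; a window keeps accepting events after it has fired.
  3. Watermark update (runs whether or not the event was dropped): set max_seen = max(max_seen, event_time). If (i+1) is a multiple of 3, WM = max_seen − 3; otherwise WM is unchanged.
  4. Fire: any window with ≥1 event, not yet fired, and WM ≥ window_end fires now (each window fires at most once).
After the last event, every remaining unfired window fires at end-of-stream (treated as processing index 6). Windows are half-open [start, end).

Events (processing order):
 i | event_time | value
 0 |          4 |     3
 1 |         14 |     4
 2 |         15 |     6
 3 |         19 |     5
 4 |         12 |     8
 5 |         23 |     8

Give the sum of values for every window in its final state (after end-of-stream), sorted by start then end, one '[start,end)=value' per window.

i=0 t=4 v=3: → [4,16),[2,14),[0,12); WM=−∞
i=1 t=14 v=4: → [14,26),[12,24),[10,22),[8,20),[6,18),[4,16); WM=−∞
i=2 t=15 v=6: → [14,26),[12,24),[10,22),[8,20),[6,18),[4,16); WM=12; [0,12) fires=3
i=3 t=19 v=5: → [18,30),[16,28),[14,26),[12,24),[10,22),[8,20); WM=12
i=4 t=12 v=8: → [12,24),[10,22),[8,20),[6,18),[4,16),[2,14); WM=12
i=5 t=23 v=8: → [22,34),[20,32),[18,30),[16,28),[14,26),[12,24); WM=20; [2,14) fires=11 [4,16) fires=21 [6,18) fires=18 [8,20) fires=23

[0,12)=3 [2,14)=11 [4,16)=21 [6,18)=18 [8,20)=23 [10,22)=23 [12,24)=31 [14,26)=23 [16,28)=13 [18,30)=13 [20,32)=8 [22,34)=8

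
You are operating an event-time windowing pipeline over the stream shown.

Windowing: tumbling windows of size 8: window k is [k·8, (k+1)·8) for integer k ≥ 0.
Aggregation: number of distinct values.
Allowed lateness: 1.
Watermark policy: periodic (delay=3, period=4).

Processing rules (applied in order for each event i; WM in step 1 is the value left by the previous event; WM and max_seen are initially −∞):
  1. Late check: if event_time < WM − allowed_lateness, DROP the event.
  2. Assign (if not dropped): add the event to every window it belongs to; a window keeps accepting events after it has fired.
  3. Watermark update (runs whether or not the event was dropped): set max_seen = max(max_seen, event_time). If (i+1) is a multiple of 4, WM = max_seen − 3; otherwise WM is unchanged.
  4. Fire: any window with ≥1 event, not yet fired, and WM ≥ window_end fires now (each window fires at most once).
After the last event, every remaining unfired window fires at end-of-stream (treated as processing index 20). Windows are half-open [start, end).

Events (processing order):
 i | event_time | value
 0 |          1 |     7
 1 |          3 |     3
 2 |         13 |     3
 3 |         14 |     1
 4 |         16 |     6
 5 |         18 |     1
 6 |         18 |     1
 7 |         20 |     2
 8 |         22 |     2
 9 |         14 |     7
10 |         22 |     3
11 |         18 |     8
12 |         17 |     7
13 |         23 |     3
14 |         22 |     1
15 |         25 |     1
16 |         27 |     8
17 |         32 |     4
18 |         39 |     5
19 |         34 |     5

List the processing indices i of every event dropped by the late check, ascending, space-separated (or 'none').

9 12

i=0 t=1 v=7: → [0,8); WM=−∞
i=1 t=3 v=3: → [0,8); WM=−∞
i=2 t=13 v=3: → [8,16); WM=−∞
i=3 t=14 v=1: → [8,16); WM=11; [0,8) fires=2
i=4 t=16 v=6: → [16,24); WM=11
i=5 t=18 v=1: → [16,24); WM=11
i=6 t=18 v=1: → [16,24); WM=11
i=7 t=20 v=2: → [16,24); WM=17; [8,16) fires=2
i=8 t=22 v=2: → [16,24); WM=17
i=9 t=14 v=7: DROP (t<17-1); WM=17
i=10 t=22 v=3: → [16,24); WM=17
i=11 t=18 v=8: → [16,24); WM=19
i=12 t=17 v=7: DROP (t<19-1); WM=19
i=13 t=23 v=3: → [16,24); WM=19
i=14 t=22 v=1: → [16,24); WM=19
i=15 t=25 v=1: → [24,32); WM=22
i=16 t=27 v=8: → [24,32); WM=22
i=17 t=32 v=4: → [32,40); WM=22
i=18 t=39 v=5: → [32,40); WM=22
i=19 t=34 v=5: → [32,40); WM=36; [16,24) fires=5 [24,32) fires=2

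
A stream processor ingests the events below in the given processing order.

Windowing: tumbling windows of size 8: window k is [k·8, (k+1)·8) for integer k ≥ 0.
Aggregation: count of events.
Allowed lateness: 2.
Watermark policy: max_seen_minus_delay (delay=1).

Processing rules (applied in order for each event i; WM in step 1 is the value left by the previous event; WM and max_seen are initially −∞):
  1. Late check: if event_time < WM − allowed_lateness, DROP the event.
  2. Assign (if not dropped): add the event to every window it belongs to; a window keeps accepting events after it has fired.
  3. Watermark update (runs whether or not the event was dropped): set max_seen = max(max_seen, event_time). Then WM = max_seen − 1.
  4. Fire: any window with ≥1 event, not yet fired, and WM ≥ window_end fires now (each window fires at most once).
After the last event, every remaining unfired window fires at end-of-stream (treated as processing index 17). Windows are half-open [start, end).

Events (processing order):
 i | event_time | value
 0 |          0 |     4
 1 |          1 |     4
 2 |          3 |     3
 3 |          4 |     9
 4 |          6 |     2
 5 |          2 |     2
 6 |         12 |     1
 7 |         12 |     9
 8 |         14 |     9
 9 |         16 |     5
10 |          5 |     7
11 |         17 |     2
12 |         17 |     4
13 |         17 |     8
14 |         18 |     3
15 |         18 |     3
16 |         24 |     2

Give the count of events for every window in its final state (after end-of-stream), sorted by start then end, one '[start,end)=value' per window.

[0,8)=5 [8,16)=3 [16,24)=6 [24,32)=1

i=0 t=0 v=4: → [0,8); WM=-1
i=1 t=1 v=4: → [0,8); WM=0
i=2 t=3 v=3: → [0,8); WM=2
i=3 t=4 v=9: → [0,8); WM=3
i=4 t=6 v=2: → [0,8); WM=5
i=5 t=2 v=2: DROP (t<5-2); WM=5
i=6 t=12 v=1: → [8,16); WM=11; [0,8) fires=5
i=7 t=12 v=9: → [8,16); WM=11
i=8 t=14 v=9: → [8,16); WM=13
i=9 t=16 v=5: → [16,24); WM=15
i=10 t=5 v=7: DROP (t<15-2); WM=15
i=11 t=17 v=2: → [16,24); WM=16; [8,16) fires=3
i=12 t=17 v=4: → [16,24); WM=16
i=13 t=17 v=8: → [16,24); WM=16
i=14 t=18 v=3: → [16,24); WM=17
i=15 t=18 v=3: → [16,24); WM=17
i=16 t=24 v=2: → [24,32); WM=23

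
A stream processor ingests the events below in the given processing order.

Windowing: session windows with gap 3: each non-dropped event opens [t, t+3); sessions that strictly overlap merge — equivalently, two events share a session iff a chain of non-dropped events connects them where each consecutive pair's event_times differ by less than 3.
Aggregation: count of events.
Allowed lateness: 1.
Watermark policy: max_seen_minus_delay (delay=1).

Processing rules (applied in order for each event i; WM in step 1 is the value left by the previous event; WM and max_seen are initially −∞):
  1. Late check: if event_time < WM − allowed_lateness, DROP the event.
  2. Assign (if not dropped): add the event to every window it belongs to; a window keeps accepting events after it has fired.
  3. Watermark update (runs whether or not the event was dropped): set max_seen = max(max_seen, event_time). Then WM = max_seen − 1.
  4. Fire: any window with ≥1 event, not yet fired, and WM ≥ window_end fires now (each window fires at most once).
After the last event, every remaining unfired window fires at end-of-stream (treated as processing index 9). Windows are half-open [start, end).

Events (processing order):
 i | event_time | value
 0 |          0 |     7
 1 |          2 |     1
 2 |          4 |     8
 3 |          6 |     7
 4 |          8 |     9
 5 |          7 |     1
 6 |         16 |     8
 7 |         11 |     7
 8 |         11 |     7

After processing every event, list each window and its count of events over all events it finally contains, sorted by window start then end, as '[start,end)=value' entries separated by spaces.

i=0 t=0 v=7: → [0,3); WM=-1
i=1 t=2 v=1: → [0,5); WM=1
i=2 t=4 v=8: → [0,7); WM=3
i=3 t=6 v=7: → [0,9); WM=5
i=4 t=8 v=9: → [0,11); WM=7
i=5 t=7 v=1: → [0,11); WM=7
i=6 t=16 v=8: → [16,19); WM=15
i=7 t=11 v=7: DROP (t<15-1); WM=15
i=8 t=11 v=7: DROP (t<15-1); WM=15

[0,11)=6 [16,19)=1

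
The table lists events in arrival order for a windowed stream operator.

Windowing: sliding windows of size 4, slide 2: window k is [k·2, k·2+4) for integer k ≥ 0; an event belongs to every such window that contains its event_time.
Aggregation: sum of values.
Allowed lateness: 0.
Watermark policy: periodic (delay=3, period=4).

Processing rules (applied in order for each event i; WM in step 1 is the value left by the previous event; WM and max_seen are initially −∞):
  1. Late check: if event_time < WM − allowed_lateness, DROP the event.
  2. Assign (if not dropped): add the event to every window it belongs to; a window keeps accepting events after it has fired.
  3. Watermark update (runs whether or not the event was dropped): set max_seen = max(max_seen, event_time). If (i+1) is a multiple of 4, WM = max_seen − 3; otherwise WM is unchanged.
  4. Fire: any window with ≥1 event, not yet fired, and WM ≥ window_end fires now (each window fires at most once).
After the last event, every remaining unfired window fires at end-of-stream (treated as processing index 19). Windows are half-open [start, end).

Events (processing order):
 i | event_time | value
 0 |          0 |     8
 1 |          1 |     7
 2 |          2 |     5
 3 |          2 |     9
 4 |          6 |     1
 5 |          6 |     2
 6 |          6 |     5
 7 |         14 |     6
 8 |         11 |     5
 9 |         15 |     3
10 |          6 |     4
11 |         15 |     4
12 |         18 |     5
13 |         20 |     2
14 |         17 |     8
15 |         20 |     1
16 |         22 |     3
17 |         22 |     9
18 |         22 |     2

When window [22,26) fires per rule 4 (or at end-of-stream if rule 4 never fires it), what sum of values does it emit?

14

i=0 t=0 v=8: → [0,4); WM=−∞
i=1 t=1 v=7: → [0,4); WM=−∞
i=2 t=2 v=5: → [2,6),[0,4); WM=−∞
i=3 t=2 v=9: → [2,6),[0,4); WM=-1
i=4 t=6 v=1: → [6,10),[4,8); WM=-1
i=5 t=6 v=2: → [6,10),[4,8); WM=-1
i=6 t=6 v=5: → [6,10),[4,8); WM=-1
i=7 t=14 v=6: → [14,18),[12,16); WM=11; [0,4) fires=29 [2,6) fires=14 [4,8) fires=8 [6,10) fires=8
i=8 t=11 v=5: → [10,14),[8,12); WM=11
i=9 t=15 v=3: → [14,18),[12,16); WM=11
i=10 t=6 v=4: DROP (t<11-0); WM=11
i=11 t=15 v=4: → [14,18),[12,16); WM=12; [8,12) fires=5
i=12 t=18 v=5: → [18,22),[16,20); WM=12
i=13 t=20 v=2: → [20,24),[18,22); WM=12
i=14 t=17 v=8: → [16,20),[14,18); WM=12
i=15 t=20 v=1: → [20,24),[18,22); WM=17; [10,14) fires=5 [12,16) fires=13
i=16 t=22 v=3: → [22,26),[20,24); WM=17
i=17 t=22 v=9: → [22,26),[20,24); WM=17
i=18 t=22 v=2: → [22,26),[20,24); WM=17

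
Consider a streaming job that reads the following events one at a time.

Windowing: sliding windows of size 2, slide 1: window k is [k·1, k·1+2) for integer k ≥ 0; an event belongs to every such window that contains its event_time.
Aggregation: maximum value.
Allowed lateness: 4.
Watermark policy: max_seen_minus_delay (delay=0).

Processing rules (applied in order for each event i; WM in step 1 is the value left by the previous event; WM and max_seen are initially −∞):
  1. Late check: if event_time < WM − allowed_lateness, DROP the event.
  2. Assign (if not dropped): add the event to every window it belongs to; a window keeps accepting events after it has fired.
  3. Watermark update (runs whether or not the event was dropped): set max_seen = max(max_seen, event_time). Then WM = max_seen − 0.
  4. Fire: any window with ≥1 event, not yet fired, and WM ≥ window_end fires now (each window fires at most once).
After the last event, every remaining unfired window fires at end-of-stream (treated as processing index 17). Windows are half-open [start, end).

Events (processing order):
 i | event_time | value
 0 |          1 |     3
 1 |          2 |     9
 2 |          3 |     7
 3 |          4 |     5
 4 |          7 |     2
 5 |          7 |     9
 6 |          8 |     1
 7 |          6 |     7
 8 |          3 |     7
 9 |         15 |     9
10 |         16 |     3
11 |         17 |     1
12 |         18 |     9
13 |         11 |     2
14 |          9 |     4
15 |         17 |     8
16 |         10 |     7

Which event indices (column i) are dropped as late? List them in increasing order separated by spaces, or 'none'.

8 13 14 16

i=0 t=1 v=3: → [1,3),[0,2); WM=1
i=1 t=2 v=9: → [2,4),[1,3); WM=2; [0,2) fires=3
i=2 t=3 v=7: → [3,5),[2,4); WM=3; [1,3) fires=9
i=3 t=4 v=5: → [4,6),[3,5); WM=4; [2,4) fires=9
i=4 t=7 v=2: → [7,9),[6,8); WM=7; [3,5) fires=7 [4,6) fires=5
i=5 t=7 v=9: → [7,9),[6,8); WM=7
i=6 t=8 v=1: → [8,10),[7,9); WM=8; [6,8) fires=9
i=7 t=6 v=7: → [6,8),[5,7); WM=8; [5,7) fires=7
i=8 t=3 v=7: DROP (t<8-4); WM=8
i=9 t=15 v=9: → [15,17),[14,16); WM=15; [7,9) fires=9 [8,10) fires=1
i=10 t=16 v=3: → [16,18),[15,17); WM=16; [14,16) fires=9
i=11 t=17 v=1: → [17,19),[16,18); WM=17; [15,17) fires=9
i=12 t=18 v=9: → [18,20),[17,19); WM=18; [16,18) fires=3
i=13 t=11 v=2: DROP (t<18-4); WM=18
i=14 t=9 v=4: DROP (t<18-4); WM=18
i=15 t=17 v=8: → [17,19),[16,18); WM=18
i=16 t=10 v=7: DROP (t<18-4); WM=18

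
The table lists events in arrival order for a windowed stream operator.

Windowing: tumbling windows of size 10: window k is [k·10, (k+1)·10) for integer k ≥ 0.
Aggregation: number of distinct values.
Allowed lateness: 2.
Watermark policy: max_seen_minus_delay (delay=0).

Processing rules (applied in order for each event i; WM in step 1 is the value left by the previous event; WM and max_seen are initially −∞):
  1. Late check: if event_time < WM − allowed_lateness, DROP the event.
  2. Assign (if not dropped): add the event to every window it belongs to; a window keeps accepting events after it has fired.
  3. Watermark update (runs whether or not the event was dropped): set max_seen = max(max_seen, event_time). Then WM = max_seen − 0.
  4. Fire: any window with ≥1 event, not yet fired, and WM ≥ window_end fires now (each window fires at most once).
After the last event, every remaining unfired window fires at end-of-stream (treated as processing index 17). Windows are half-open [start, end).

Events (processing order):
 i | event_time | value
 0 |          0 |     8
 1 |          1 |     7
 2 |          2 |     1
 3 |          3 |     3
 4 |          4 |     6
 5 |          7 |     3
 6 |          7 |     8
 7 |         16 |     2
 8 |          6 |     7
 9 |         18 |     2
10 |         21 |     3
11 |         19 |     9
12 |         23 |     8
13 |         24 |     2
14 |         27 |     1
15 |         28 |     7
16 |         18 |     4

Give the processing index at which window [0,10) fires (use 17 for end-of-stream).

7

i=0 t=0 v=8: → [0,10); WM=0
i=1 t=1 v=7: → [0,10); WM=1
i=2 t=2 v=1: → [0,10); WM=2
i=3 t=3 v=3: → [0,10); WM=3
i=4 t=4 v=6: → [0,10); WM=4
i=5 t=7 v=3: → [0,10); WM=7
i=6 t=7 v=8: → [0,10); WM=7
i=7 t=16 v=2: → [10,20); WM=16; [0,10) fires=5
i=8 t=6 v=7: DROP (t<16-2); WM=16
i=9 t=18 v=2: → [10,20); WM=18
i=10 t=21 v=3: → [20,30); WM=21; [10,20) fires=1
i=11 t=19 v=9: → [10,20); WM=21
i=12 t=23 v=8: → [20,30); WM=23
i=13 t=24 v=2: → [20,30); WM=24
i=14 t=27 v=1: → [20,30); WM=27
i=15 t=28 v=7: → [20,30); WM=28
i=16 t=18 v=4: DROP (t<28-2); WM=28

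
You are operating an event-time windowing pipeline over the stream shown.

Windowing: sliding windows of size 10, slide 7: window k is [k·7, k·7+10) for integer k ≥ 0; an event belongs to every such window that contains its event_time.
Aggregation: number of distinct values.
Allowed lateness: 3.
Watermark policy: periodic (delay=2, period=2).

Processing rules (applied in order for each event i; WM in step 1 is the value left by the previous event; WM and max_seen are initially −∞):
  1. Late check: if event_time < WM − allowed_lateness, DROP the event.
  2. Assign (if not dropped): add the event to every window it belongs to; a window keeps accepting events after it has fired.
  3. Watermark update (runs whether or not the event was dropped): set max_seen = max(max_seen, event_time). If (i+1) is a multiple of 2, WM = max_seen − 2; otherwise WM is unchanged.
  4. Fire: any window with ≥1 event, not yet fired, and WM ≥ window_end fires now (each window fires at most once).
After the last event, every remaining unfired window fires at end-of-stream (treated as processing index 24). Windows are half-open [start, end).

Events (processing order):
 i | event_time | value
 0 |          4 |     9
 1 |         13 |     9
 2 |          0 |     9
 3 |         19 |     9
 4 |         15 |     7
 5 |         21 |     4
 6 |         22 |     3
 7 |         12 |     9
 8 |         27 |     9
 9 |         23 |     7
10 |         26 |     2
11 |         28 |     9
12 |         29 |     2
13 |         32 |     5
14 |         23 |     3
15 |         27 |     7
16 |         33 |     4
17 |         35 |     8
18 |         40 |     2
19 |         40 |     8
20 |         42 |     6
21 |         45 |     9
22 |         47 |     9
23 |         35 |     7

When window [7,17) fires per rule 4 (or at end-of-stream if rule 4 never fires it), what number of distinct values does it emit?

1

i=0 t=4 v=9: → [0,10); WM=−∞
i=1 t=13 v=9: → [7,17); WM=11; [0,10) fires=1
i=2 t=0 v=9: DROP (t<11-3); WM=11
i=3 t=19 v=9: → [14,24); WM=17; [7,17) fires=1
i=4 t=15 v=7: → [14,24),[7,17); WM=17
i=5 t=21 v=4: → [21,31),[14,24); WM=19
i=6 t=22 v=3: → [21,31),[14,24); WM=19
i=7 t=12 v=9: DROP (t<19-3); WM=20
i=8 t=27 v=9: → [21,31); WM=20
i=9 t=23 v=7: → [21,31),[14,24); WM=25; [14,24) fires=4
i=10 t=26 v=2: → [21,31); WM=25
i=11 t=28 v=9: → [28,38),[21,31); WM=26
i=12 t=29 v=2: → [28,38),[21,31); WM=26
i=13 t=32 v=5: → [28,38); WM=30
i=14 t=23 v=3: DROP (t<30-3); WM=30
i=15 t=27 v=7: → [21,31); WM=30
i=16 t=33 v=4: → [28,38); WM=30
i=17 t=35 v=8: → [35,45),[28,38); WM=33; [21,31) fires=5
i=18 t=40 v=2: → [35,45); WM=33
i=19 t=40 v=8: → [35,45); WM=38; [28,38) fires=5
i=20 t=42 v=6: → [42,52),[35,45); WM=38
i=21 t=45 v=9: → [42,52); WM=43
i=22 t=47 v=9: → [42,52); WM=43
i=23 t=35 v=7: DROP (t<43-3); WM=45; [35,45) fires=3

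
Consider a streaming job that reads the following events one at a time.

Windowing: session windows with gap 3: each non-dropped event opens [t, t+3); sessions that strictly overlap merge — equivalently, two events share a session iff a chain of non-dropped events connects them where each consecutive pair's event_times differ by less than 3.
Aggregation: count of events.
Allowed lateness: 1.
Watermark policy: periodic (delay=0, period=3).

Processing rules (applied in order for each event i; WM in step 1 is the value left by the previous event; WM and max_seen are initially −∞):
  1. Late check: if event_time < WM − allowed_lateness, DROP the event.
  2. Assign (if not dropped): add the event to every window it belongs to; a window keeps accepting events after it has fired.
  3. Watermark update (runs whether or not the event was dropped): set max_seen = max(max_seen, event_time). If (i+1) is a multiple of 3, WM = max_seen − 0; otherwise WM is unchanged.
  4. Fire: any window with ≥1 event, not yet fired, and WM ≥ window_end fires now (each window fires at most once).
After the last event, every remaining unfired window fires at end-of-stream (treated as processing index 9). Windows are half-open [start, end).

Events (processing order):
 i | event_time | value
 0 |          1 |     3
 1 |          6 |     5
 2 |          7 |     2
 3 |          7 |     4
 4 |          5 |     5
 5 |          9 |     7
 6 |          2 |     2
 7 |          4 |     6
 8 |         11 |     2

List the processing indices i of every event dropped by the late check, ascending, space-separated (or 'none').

i=0 t=1 v=3: → [1,4); WM=−∞
i=1 t=6 v=5: → [6,9); WM=−∞
i=2 t=7 v=2: → [6,10); WM=7
i=3 t=7 v=4: → [6,10); WM=7
i=4 t=5 v=5: DROP (t<7-1); WM=7
i=5 t=9 v=7: → [6,12); WM=9
i=6 t=2 v=2: DROP (t<9-1); WM=9
i=7 t=4 v=6: DROP (t<9-1); WM=9
i=8 t=11 v=2: → [6,14); WM=11

4 6 7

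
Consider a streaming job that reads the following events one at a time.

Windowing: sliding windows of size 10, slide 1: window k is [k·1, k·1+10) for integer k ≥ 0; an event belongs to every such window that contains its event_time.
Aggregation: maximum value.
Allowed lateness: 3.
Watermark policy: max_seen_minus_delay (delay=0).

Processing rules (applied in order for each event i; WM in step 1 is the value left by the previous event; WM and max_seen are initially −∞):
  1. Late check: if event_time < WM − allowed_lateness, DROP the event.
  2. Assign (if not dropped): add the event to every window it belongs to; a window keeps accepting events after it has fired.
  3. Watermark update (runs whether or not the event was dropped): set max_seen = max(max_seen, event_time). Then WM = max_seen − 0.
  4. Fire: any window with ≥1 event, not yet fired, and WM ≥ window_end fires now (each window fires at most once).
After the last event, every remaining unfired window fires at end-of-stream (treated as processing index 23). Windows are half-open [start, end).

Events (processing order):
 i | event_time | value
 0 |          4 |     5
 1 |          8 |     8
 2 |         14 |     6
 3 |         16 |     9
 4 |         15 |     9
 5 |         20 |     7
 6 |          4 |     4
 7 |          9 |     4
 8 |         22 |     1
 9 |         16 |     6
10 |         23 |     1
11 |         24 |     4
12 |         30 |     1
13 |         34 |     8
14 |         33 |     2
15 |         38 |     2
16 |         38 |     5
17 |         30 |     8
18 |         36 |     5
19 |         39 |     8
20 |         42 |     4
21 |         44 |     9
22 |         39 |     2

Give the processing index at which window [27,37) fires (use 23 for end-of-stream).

15

i=0 t=4 v=5: → [4,14),[3,13),[2,12),[1,11),[0,10); WM=4
i=1 t=8 v=8: → [8,18),[7,17),[6,16),[5,15),[4,14),[3,13),[2,12),[1,11),[0,10); WM=8
i=2 t=14 v=6: → [14,24),[13,23),[12,22),[11,21),[10,20),[9,19),[8,18),[7,17),[6,16),[5,15); WM=14; [0,10) fires=8 [1,11) fires=8 [2,12) fires=8 [3,13) fires=8 [4,14) fires=8
i=3 t=16 v=9: → [16,26),[15,25),[14,24),[13,23),[12,22),[11,21),[10,20),[9,19),[8,18),[7,17); WM=16; [5,15) fires=8 [6,16) fires=8
i=4 t=15 v=9: → [15,25),[14,24),[13,23),[12,22),[11,21),[10,20),[9,19),[8,18),[7,17),[6,16); WM=16
i=5 t=20 v=7: → [20,30),[19,29),[18,28),[17,27),[16,26),[15,25),[14,24),[13,23),[12,22),[11,21); WM=20; [7,17) fires=9 [8,18) fires=9 [9,19) fires=9 [10,20) fires=9
i=6 t=4 v=4: DROP (t<20-3); WM=20
i=7 t=9 v=4: DROP (t<20-3); WM=20
i=8 t=22 v=1: → [22,32),[21,31),[20,30),[19,29),[18,28),[17,27),[16,26),[15,25),[14,24),[13,23); WM=22; [11,21) fires=9 [12,22) fires=9
i=9 t=16 v=6: DROP (t<22-3); WM=22
i=10 t=23 v=1: → [23,33),[22,32),[21,31),[20,30),[19,29),[18,28),[17,27),[16,26),[15,25),[14,24); WM=23; [13,23) fires=9
i=11 t=24 v=4: → [24,34),[23,33),[22,32),[21,31),[20,30),[19,29),[18,28),[17,27),[16,26),[15,25); WM=24; [14,24) fires=9
i=12 t=30 v=1: → [30,40),[29,39),[28,38),[27,37),[26,36),[25,35),[24,34),[23,33),[22,32),[21,31); WM=30; [15,25) fires=9 [16,26) fires=9 [17,27) fires=7 [18,28) fires=7 [19,29) fires=7 [20,30) fires=7
i=13 t=34 v=8: → [34,44),[33,43),[32,42),[31,41),[30,40),[29,39),[28,38),[27,37),[26,36),[25,35); WM=34; [21,31) fires=4 [22,32) fires=4 [23,33) fires=4 [24,34) fires=4
i=14 t=33 v=2: → [33,43),[32,42),[31,41),[30,40),[29,39),[28,38),[27,37),[26,36),[25,35),[24,34); WM=34
i=15 t=38 v=2: → [38,48),[37,47),[36,46),[35,45),[34,44),[33,43),[32,42),[31,41),[30,40),[29,39); WM=38; [25,35) fires=8 [26,36) fires=8 [27,37) fires=8 [28,38) fires=8
i=16 t=38 v=5: → [38,48),[37,47),[36,46),[35,45),[34,44),[33,43),[32,42),[31,41),[30,40),[29,39); WM=38
i=17 t=30 v=8: DROP (t<38-3); WM=38
i=18 t=36 v=5: → [36,46),[35,45),[34,44),[33,43),[32,42),[31,41),[30,40),[29,39),[28,38),[27,37); WM=38
i=19 t=39 v=8: → [39,49),[38,48),[37,47),[36,46),[35,45),[34,44),[33,43),[32,42),[31,41),[30,40); WM=39; [29,39) fires=8
i=20 t=42 v=4: → [42,52),[41,51),[40,50),[39,49),[38,48),[37,47),[36,46),[35,45),[34,44),[33,43); WM=42; [30,40) fires=8 [31,41) fires=8 [32,42) fires=8
i=21 t=44 v=9: → [44,54),[43,53),[42,52),[41,51),[40,50),[39,49),[38,48),[37,47),[36,46),[35,45); WM=44; [33,43) fires=8 [34,44) fires=8
i=22 t=39 v=2: DROP (t<44-3); WM=44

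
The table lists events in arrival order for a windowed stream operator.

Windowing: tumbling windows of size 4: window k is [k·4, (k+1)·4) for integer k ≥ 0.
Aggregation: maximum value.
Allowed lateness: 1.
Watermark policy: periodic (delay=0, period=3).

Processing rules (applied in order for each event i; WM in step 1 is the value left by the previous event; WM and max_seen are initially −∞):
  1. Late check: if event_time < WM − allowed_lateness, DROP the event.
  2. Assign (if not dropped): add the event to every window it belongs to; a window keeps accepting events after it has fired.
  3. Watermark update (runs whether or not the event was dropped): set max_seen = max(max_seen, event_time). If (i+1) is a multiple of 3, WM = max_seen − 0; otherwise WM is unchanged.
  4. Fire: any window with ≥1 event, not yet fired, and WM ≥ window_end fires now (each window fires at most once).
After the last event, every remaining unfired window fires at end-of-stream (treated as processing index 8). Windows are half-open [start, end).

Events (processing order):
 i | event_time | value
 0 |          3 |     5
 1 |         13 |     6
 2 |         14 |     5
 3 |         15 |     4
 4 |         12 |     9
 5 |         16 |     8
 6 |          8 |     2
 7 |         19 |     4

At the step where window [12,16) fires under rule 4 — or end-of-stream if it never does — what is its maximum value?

i=0 t=3 v=5: → [0,4); WM=−∞
i=1 t=13 v=6: → [12,16); WM=−∞
i=2 t=14 v=5: → [12,16); WM=14; [0,4) fires=5
i=3 t=15 v=4: → [12,16); WM=14
i=4 t=12 v=9: DROP (t<14-1); WM=14
i=5 t=16 v=8: → [16,20); WM=16; [12,16) fires=6
i=6 t=8 v=2: DROP (t<16-1); WM=16
i=7 t=19 v=4: → [16,20); WM=16

6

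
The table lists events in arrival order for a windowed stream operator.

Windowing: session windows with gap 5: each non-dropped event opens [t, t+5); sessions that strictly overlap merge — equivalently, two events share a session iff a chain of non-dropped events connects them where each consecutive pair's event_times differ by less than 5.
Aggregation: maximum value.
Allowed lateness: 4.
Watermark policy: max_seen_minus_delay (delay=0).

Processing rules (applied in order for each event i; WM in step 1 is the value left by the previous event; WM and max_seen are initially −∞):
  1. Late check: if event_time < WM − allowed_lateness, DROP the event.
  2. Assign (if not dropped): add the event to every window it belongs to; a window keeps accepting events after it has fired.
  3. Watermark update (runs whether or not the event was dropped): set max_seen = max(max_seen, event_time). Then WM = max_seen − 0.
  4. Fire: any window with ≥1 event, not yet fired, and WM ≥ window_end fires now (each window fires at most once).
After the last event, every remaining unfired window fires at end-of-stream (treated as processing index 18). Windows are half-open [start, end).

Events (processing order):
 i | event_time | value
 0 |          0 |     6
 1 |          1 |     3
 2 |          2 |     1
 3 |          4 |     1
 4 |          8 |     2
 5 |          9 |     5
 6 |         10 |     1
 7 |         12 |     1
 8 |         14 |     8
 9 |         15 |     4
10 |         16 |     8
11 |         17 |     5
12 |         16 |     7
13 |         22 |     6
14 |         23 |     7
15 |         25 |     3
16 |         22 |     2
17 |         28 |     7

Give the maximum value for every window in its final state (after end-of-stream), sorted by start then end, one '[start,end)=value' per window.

[0,22)=8 [22,33)=7

i=0 t=0 v=6: → [0,5); WM=0
i=1 t=1 v=3: → [0,6); WM=1
i=2 t=2 v=1: → [0,7); WM=2
i=3 t=4 v=1: → [0,9); WM=4
i=4 t=8 v=2: → [0,13); WM=8
i=5 t=9 v=5: → [0,14); WM=9
i=6 t=10 v=1: → [0,15); WM=10
i=7 t=12 v=1: → [0,17); WM=12
i=8 t=14 v=8: → [0,19); WM=14
i=9 t=15 v=4: → [0,20); WM=15
i=10 t=16 v=8: → [0,21); WM=16
i=11 t=17 v=5: → [0,22); WM=17
i=12 t=16 v=7: → [0,22); WM=17
i=13 t=22 v=6: → [22,27); WM=22
i=14 t=23 v=7: → [22,28); WM=23
i=15 t=25 v=3: → [22,30); WM=25
i=16 t=22 v=2: → [22,30); WM=25
i=17 t=28 v=7: → [22,33); WM=28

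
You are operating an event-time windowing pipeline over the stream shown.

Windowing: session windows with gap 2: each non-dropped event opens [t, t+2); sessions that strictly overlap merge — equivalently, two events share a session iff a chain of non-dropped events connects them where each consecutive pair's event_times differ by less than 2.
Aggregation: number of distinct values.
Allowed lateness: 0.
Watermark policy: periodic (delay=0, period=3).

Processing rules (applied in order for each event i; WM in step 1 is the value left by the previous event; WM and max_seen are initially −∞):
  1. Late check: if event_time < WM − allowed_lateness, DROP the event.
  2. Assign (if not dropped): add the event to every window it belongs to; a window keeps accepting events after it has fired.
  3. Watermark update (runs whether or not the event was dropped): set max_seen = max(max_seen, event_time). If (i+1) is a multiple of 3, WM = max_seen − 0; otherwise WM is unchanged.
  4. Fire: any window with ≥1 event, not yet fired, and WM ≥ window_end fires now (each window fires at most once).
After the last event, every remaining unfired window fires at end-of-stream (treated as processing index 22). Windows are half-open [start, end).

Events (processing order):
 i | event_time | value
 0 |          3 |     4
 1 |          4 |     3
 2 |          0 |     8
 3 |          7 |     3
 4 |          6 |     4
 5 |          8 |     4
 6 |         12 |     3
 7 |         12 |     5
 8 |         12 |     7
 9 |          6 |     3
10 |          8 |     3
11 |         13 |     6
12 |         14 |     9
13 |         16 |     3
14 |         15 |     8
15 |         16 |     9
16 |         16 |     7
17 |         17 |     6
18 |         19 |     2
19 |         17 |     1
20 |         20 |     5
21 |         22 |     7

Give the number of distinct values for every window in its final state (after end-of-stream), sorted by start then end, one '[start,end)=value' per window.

i=0 t=3 v=4: → [3,5); WM=−∞
i=1 t=4 v=3: → [3,6); WM=−∞
i=2 t=0 v=8: → [0,2); WM=4
i=3 t=7 v=3: → [7,9); WM=4
i=4 t=6 v=4: → [6,9); WM=4
i=5 t=8 v=4: → [6,10); WM=8
i=6 t=12 v=3: → [12,14); WM=8
i=7 t=12 v=5: → [12,14); WM=8
i=8 t=12 v=7: → [12,14); WM=12
i=9 t=6 v=3: DROP (t<12-0); WM=12
i=10 t=8 v=3: DROP (t<12-0); WM=12
i=11 t=13 v=6: → [12,15); WM=13
i=12 t=14 v=9: → [12,16); WM=13
i=13 t=16 v=3: → [16,18); WM=13
i=14 t=15 v=8: → [12,18); WM=16
i=15 t=16 v=9: → [12,18); WM=16
i=16 t=16 v=7: → [12,18); WM=16
i=17 t=17 v=6: → [12,19); WM=17
i=18 t=19 v=2: → [19,21); WM=17
i=19 t=17 v=1: → [12,19); WM=17
i=20 t=20 v=5: → [19,22); WM=20
i=21 t=22 v=7: → [22,24); WM=20

[0,2)=1 [3,6)=2 [6,10)=2 [12,19)=7 [19,22)=2 [22,24)=1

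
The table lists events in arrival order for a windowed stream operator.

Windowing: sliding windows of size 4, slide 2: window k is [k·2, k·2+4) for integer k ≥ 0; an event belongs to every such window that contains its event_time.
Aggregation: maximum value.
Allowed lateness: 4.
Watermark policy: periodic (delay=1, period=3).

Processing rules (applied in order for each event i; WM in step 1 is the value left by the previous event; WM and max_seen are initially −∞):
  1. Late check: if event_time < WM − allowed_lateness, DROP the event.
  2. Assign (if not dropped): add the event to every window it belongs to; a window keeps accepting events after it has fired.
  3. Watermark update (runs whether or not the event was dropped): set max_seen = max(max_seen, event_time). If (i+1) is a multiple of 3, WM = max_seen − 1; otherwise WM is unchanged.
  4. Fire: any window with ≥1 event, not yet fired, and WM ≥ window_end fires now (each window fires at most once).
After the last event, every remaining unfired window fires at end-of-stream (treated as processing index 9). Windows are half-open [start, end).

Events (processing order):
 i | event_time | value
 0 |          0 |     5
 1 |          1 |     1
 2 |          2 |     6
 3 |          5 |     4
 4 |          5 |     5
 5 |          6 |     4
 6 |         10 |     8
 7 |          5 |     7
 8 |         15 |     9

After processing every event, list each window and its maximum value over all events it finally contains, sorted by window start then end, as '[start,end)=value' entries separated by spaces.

i=0 t=0 v=5: → [0,4); WM=−∞
i=1 t=1 v=1: → [0,4); WM=−∞
i=2 t=2 v=6: → [2,6),[0,4); WM=1
i=3 t=5 v=4: → [4,8),[2,6); WM=1
i=4 t=5 v=5: → [4,8),[2,6); WM=1
i=5 t=6 v=4: → [6,10),[4,8); WM=5; [0,4) fires=6
i=6 t=10 v=8: → [10,14),[8,12); WM=5
i=7 t=5 v=7: → [4,8),[2,6); WM=5
i=8 t=15 v=9: → [14,18),[12,16); WM=14; [2,6) fires=7 [4,8) fires=7 [6,10) fires=4 [8,12) fires=8 [10,14) fires=8

[0,4)=6 [2,6)=7 [4,8)=7 [6,10)=4 [8,12)=8 [10,14)=8 [12,16)=9 [14,18)=9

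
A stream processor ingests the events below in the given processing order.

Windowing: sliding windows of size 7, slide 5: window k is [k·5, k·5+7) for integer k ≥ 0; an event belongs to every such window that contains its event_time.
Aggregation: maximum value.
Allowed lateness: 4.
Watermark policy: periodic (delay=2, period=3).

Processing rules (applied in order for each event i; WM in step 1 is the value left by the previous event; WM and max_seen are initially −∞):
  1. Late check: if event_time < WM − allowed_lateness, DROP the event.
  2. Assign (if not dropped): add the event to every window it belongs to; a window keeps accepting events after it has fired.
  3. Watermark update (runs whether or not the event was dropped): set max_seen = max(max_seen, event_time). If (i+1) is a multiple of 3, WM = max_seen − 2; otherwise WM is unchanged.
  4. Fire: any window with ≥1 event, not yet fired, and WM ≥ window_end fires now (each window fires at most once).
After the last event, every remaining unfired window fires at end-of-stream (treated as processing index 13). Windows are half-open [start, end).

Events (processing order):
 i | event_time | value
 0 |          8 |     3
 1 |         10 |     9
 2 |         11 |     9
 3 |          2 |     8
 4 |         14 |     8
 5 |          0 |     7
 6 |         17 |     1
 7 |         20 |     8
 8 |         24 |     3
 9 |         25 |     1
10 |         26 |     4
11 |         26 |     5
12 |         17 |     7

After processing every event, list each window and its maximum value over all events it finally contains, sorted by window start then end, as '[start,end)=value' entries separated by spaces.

[5,12)=9 [10,17)=9 [15,22)=8 [20,27)=8 [25,32)=5

i=0 t=8 v=3: → [5,12); WM=−∞
i=1 t=10 v=9: → [10,17),[5,12); WM=−∞
i=2 t=11 v=9: → [10,17),[5,12); WM=9
i=3 t=2 v=8: DROP (t<9-4); WM=9
i=4 t=14 v=8: → [10,17); WM=9
i=5 t=0 v=7: DROP (t<9-4); WM=12; [5,12) fires=9
i=6 t=17 v=1: → [15,22); WM=12
i=7 t=20 v=8: → [20,27),[15,22); WM=12
i=8 t=24 v=3: → [20,27); WM=22; [10,17) fires=9 [15,22) fires=8
i=9 t=25 v=1: → [25,32),[20,27); WM=22
i=10 t=26 v=4: → [25,32),[20,27); WM=22
i=11 t=26 v=5: → [25,32),[20,27); WM=24
i=12 t=17 v=7: DROP (t<24-4); WM=24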